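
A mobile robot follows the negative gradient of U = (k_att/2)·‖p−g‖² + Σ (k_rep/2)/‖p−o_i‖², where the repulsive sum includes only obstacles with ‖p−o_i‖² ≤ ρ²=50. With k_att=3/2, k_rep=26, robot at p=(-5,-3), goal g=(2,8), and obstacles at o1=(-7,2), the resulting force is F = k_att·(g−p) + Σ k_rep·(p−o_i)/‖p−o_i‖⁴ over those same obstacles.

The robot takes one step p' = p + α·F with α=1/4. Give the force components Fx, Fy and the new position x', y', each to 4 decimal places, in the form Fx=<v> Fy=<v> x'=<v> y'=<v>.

F_att = 3/2·(g−p) = 3/2·(7,11) = (10.5000,16.5000)
o1: d²=29 ≤ ρ²=50; F_rep = 26·(2,-5)/29² = (0.0618,-0.1546)
F = F_att + ΣF_rep = (10.5618,16.3454)
p' = p + 1/4·F = (-2.3595,1.0864)

Fx=10.5618 Fy=16.3454 x'=-2.3595 y'=1.0864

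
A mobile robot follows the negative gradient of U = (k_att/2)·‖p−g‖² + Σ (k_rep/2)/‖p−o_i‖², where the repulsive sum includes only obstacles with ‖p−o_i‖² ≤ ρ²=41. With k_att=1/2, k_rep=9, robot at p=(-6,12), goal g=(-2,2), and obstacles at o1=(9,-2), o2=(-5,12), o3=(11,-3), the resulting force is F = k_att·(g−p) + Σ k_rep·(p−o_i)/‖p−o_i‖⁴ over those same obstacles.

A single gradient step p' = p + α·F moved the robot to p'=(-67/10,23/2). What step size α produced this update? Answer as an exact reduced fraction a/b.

α = 1/10

F_att = 1/2·(g−p) = 1/2·(4,-10) = (2.0000,-5.0000)
o1: d²=421 > ρ²=41 → inactive
o2: d²=1 ≤ ρ²=41; F_rep = 9·(-1,0)/1² = (-9.0000,0.0000)
o3: d²=514 > ρ²=41 → inactive
F = F_att + ΣF_rep = (-7.0000,-5.0000)
Δp = p'−p = (-0.7000,-0.5000); α = Δx/Fx = (-7/10) / (-7) = 1/10
check: Δy/Fy = (-1/2) / (-5) = 1/10 ✓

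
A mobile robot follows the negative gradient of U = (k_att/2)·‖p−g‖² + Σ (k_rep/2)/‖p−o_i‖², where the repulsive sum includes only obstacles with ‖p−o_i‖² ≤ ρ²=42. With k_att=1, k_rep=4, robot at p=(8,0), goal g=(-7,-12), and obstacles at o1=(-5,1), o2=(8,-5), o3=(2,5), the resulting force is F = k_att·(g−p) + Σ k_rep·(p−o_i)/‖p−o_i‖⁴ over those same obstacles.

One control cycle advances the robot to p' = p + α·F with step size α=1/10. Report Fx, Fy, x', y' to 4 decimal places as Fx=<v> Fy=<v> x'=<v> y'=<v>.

Fx=-15.0000 Fy=-11.9680 x'=6.5000 y'=-1.1968

F_att = 1·(g−p) = 1·(-15,-12) = (-15.0000,-12.0000)
o1: d²=170 > ρ²=42 → inactive
o2: d²=25 ≤ ρ²=42; F_rep = 4·(0,5)/25² = (0.0000,0.0320)
o3: d²=61 > ρ²=42 → inactive
F = F_att + ΣF_rep = (-15.0000,-11.9680)
p' = p + 1/10·F = (6.5000,-1.1968)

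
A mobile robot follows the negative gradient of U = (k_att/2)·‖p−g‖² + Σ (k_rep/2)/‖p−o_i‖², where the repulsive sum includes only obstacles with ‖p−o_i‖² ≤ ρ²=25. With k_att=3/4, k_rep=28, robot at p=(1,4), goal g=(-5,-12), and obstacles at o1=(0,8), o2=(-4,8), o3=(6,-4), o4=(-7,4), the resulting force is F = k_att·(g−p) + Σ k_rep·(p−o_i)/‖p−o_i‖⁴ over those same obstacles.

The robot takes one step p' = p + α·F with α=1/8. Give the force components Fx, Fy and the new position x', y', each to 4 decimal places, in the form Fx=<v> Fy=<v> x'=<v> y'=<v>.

F_att = 3/4·(g−p) = 3/4·(-6,-16) = (-4.5000,-12.0000)
o1: d²=17 ≤ ρ²=25; F_rep = 28·(1,-4)/17² = (0.0969,-0.3875)
o2: d²=41 > ρ²=25 → inactive
o3: d²=89 > ρ²=25 → inactive
o4: d²=64 > ρ²=25 → inactive
F = F_att + ΣF_rep = (-4.4031,-12.3875)
p' = p + 1/8·F = (0.4496,2.4516)

Fx=-4.4031 Fy=-12.3875 x'=0.4496 y'=2.4516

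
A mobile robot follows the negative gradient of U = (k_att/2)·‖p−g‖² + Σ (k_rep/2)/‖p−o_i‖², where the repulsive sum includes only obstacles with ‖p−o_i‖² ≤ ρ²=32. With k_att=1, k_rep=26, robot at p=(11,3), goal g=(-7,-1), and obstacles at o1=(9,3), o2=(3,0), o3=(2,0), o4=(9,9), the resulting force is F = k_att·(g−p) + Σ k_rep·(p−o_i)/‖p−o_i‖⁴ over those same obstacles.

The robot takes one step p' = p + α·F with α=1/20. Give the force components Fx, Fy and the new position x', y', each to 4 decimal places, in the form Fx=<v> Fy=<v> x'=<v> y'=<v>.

F_att = 1·(g−p) = 1·(-18,-4) = (-18.0000,-4.0000)
o1: d²=4 ≤ ρ²=32; F_rep = 26·(2,0)/4² = (3.2500,0.0000)
o2: d²=73 > ρ²=32 → inactive
o3: d²=90 > ρ²=32 → inactive
o4: d²=40 > ρ²=32 → inactive
F = F_att + ΣF_rep = (-14.7500,-4.0000)
p' = p + 1/20·F = (10.2625,2.8000)

Fx=-14.7500 Fy=-4.0000 x'=10.2625 y'=2.8000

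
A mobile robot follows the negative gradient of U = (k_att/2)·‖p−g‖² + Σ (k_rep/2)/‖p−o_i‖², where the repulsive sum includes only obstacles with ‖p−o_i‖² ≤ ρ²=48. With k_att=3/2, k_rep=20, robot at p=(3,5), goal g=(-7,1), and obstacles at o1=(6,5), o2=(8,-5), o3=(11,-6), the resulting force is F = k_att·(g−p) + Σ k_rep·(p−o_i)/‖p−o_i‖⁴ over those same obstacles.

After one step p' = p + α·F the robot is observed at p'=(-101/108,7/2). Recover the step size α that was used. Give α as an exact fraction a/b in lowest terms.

F_att = 3/2·(g−p) = 3/2·(-10,-4) = (-15.0000,-6.0000)
o1: d²=9 ≤ ρ²=48; F_rep = 20·(-3,0)/9² = (-0.7407,0.0000)
o2: d²=125 > ρ²=48 → inactive
o3: d²=185 > ρ²=48 → inactive
F = F_att + ΣF_rep = (-15.7407,-6.0000)
Δp = p'−p = (-3.9352,-1.5000); α = Δx/Fx = (-425/108) / (-425/27) = 1/4
check: Δy/Fy = (-3/2) / (-6) = 1/4 ✓

α = 1/4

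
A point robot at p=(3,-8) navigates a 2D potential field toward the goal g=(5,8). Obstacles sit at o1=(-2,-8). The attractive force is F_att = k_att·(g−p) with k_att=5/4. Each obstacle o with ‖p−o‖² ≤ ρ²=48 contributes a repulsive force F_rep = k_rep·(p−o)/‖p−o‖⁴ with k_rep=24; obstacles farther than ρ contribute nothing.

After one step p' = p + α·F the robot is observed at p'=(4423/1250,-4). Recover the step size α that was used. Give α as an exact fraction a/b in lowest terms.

F_att = 5/4·(g−p) = 5/4·(2,16) = (2.5000,20.0000)
o1: d²=25 ≤ ρ²=48; F_rep = 24·(5,0)/25² = (0.1920,0.0000)
F = F_att + ΣF_rep = (2.6920,20.0000)
Δp = p'−p = (0.5384,4.0000); α = Δx/Fx = (673/1250) / (673/250) = 1/5
check: Δy/Fy = (4) / (20) = 1/5 ✓

α = 1/5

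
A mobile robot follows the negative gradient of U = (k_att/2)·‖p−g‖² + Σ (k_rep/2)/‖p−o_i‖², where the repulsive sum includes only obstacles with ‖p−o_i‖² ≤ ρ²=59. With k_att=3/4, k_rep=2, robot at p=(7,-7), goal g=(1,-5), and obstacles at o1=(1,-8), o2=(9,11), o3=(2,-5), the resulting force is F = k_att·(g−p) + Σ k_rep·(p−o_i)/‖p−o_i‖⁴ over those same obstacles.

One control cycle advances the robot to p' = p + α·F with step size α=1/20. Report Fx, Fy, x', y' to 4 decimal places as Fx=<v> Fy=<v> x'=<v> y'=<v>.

F_att = 3/4·(g−p) = 3/4·(-6,2) = (-4.5000,1.5000)
o1: d²=37 ≤ ρ²=59; F_rep = 2·(6,1)/37² = (0.0088,0.0015)
o2: d²=328 > ρ²=59 → inactive
o3: d²=29 ≤ ρ²=59; F_rep = 2·(5,-2)/29² = (0.0119,-0.0048)
F = F_att + ΣF_rep = (-4.4793,1.4967)
p' = p + 1/20·F = (6.7760,-6.9252)

Fx=-4.4793 Fy=1.4967 x'=6.7760 y'=-6.9252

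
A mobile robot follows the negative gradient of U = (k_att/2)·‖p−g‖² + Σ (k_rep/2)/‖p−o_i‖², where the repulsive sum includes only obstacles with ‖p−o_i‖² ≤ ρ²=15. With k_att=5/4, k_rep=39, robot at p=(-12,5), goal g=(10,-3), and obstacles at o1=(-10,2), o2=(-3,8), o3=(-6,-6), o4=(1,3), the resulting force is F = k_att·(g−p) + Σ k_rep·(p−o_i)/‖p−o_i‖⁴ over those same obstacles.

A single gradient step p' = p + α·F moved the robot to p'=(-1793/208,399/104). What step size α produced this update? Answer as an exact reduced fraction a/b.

α = 1/8

F_att = 5/4·(g−p) = 5/4·(22,-8) = (27.5000,-10.0000)
o1: d²=13 ≤ ρ²=15; F_rep = 39·(-2,3)/13² = (-0.4615,0.6923)
o2: d²=90 > ρ²=15 → inactive
o3: d²=157 > ρ²=15 → inactive
o4: d²=173 > ρ²=15 → inactive
F = F_att + ΣF_rep = (27.0385,-9.3077)
Δp = p'−p = (3.3798,-1.1635); α = Δx/Fx = (703/208) / (703/26) = 1/8
check: Δy/Fy = (-121/104) / (-121/13) = 1/8 ✓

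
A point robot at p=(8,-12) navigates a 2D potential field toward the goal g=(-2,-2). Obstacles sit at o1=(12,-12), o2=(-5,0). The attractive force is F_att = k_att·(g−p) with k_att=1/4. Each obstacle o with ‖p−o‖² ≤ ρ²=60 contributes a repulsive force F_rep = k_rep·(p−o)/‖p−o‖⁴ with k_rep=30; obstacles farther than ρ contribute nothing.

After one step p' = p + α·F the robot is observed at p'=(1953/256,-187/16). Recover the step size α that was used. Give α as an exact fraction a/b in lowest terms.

F_att = 1/4·(g−p) = 1/4·(-10,10) = (-2.5000,2.5000)
o1: d²=16 ≤ ρ²=60; F_rep = 30·(-4,0)/16² = (-0.4688,0.0000)
o2: d²=313 > ρ²=60 → inactive
F = F_att + ΣF_rep = (-2.9688,2.5000)
Δp = p'−p = (-0.3711,0.3125); α = Δx/Fx = (-95/256) / (-95/32) = 1/8
check: Δy/Fy = (5/16) / (5/2) = 1/8 ✓

α = 1/8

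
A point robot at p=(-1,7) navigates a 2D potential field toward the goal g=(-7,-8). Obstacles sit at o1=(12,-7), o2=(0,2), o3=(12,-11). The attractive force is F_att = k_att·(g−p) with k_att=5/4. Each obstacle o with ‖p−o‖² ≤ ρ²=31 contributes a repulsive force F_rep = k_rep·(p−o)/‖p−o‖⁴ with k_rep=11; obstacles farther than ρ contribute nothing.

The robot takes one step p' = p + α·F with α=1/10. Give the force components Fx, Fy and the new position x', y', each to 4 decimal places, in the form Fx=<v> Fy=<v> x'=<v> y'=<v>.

F_att = 5/4·(g−p) = 5/4·(-6,-15) = (-7.5000,-18.7500)
o1: d²=365 > ρ²=31 → inactive
o2: d²=26 ≤ ρ²=31; F_rep = 11·(-1,5)/26² = (-0.0163,0.0814)
o3: d²=493 > ρ²=31 → inactive
F = F_att + ΣF_rep = (-7.5163,-18.6686)
p' = p + 1/10·F = (-1.7516,5.1331)

Fx=-7.5163 Fy=-18.6686 x'=-1.7516 y'=5.1331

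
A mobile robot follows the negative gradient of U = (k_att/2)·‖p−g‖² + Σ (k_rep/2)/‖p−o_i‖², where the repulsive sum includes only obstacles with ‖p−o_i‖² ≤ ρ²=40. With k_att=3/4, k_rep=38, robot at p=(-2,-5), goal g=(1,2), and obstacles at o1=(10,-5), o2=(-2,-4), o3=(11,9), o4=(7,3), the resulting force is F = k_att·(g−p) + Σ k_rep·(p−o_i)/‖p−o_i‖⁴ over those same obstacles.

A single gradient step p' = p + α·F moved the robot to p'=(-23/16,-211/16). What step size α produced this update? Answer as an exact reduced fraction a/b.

α = 1/4

F_att = 3/4·(g−p) = 3/4·(3,7) = (2.2500,5.2500)
o1: d²=144 > ρ²=40 → inactive
o2: d²=1 ≤ ρ²=40; F_rep = 38·(0,-1)/1² = (0.0000,-38.0000)
o3: d²=365 > ρ²=40 → inactive
o4: d²=145 > ρ²=40 → inactive
F = F_att + ΣF_rep = (2.2500,-32.7500)
Δp = p'−p = (0.5625,-8.1875); α = Δx/Fx = (9/16) / (9/4) = 1/4
check: Δy/Fy = (-131/16) / (-131/4) = 1/4 ✓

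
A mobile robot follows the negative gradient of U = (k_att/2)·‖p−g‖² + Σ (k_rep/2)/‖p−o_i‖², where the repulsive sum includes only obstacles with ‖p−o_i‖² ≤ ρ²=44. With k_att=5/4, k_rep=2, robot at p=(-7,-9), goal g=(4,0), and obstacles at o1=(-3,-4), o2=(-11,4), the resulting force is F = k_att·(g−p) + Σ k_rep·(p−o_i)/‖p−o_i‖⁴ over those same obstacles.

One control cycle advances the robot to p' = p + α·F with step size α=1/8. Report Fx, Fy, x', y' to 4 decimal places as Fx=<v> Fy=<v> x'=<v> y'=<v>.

Fx=13.7452 Fy=11.2441 x'=-5.2818 y'=-7.5945

F_att = 5/4·(g−p) = 5/4·(11,9) = (13.7500,11.2500)
o1: d²=41 ≤ ρ²=44; F_rep = 2·(-4,-5)/41² = (-0.0048,-0.0059)
o2: d²=185 > ρ²=44 → inactive
F = F_att + ΣF_rep = (13.7452,11.2441)
p' = p + 1/8·F = (-5.2818,-7.5945)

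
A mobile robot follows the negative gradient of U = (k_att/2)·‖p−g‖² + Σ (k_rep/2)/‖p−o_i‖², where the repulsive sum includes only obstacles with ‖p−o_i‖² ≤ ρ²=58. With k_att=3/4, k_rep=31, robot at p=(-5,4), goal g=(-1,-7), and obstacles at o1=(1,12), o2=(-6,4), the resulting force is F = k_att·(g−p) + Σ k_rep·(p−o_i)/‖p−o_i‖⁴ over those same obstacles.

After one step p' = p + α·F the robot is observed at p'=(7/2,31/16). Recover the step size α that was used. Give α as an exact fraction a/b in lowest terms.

α = 1/4

F_att = 3/4·(g−p) = 3/4·(4,-11) = (3.0000,-8.2500)
o1: d²=100 > ρ²=58 → inactive
o2: d²=1 ≤ ρ²=58; F_rep = 31·(1,0)/1² = (31.0000,0.0000)
F = F_att + ΣF_rep = (34.0000,-8.2500)
Δp = p'−p = (8.5000,-2.0625); α = Δx/Fx = (17/2) / (34) = 1/4
check: Δy/Fy = (-33/16) / (-33/4) = 1/4 ✓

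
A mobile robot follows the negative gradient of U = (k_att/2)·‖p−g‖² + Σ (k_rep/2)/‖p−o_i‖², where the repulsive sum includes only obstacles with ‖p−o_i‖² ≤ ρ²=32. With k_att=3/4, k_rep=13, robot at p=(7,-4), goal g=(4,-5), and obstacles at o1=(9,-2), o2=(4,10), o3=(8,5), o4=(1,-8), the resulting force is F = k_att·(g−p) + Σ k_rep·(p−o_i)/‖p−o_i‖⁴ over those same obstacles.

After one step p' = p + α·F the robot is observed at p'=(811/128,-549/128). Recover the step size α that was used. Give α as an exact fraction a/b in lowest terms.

F_att = 3/4·(g−p) = 3/4·(-3,-1) = (-2.2500,-0.7500)
o1: d²=8 ≤ ρ²=32; F_rep = 13·(-2,-2)/8² = (-0.4062,-0.4062)
o2: d²=205 > ρ²=32 → inactive
o3: d²=82 > ρ²=32 → inactive
o4: d²=52 > ρ²=32 → inactive
F = F_att + ΣF_rep = (-2.6562,-1.1562)
Δp = p'−p = (-0.6641,-0.2891); α = Δx/Fx = (-85/128) / (-85/32) = 1/4
check: Δy/Fy = (-37/128) / (-37/32) = 1/4 ✓

α = 1/4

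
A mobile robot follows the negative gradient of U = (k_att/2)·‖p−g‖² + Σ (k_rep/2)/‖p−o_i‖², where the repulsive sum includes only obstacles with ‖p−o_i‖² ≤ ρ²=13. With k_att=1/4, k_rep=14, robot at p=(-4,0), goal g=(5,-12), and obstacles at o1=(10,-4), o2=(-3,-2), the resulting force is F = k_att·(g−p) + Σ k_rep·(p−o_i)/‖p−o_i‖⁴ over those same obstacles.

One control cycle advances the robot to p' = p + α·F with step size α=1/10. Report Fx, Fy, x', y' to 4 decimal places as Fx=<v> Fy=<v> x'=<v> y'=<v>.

F_att = 1/4·(g−p) = 1/4·(9,-12) = (2.2500,-3.0000)
o1: d²=212 > ρ²=13 → inactive
o2: d²=5 ≤ ρ²=13; F_rep = 14·(-1,2)/5² = (-0.5600,1.1200)
F = F_att + ΣF_rep = (1.6900,-1.8800)
p' = p + 1/10·F = (-3.8310,-0.1880)

Fx=1.6900 Fy=-1.8800 x'=-3.8310 y'=-0.1880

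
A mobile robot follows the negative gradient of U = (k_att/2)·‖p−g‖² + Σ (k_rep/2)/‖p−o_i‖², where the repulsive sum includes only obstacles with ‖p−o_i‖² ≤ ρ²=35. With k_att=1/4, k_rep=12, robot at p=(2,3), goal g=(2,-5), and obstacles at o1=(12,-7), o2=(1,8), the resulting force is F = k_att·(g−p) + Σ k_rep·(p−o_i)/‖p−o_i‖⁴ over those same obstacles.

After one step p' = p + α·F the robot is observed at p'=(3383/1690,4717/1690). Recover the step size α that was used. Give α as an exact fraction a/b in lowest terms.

F_att = 1/4·(g−p) = 1/4·(0,-8) = (0.0000,-2.0000)
o1: d²=200 > ρ²=35 → inactive
o2: d²=26 ≤ ρ²=35; F_rep = 12·(1,-5)/26² = (0.0178,-0.0888)
F = F_att + ΣF_rep = (0.0178,-2.0888)
Δp = p'−p = (0.0018,-0.2089); α = Δx/Fx = (3/1690) / (3/169) = 1/10
check: Δy/Fy = (-353/1690) / (-353/169) = 1/10 ✓

α = 1/10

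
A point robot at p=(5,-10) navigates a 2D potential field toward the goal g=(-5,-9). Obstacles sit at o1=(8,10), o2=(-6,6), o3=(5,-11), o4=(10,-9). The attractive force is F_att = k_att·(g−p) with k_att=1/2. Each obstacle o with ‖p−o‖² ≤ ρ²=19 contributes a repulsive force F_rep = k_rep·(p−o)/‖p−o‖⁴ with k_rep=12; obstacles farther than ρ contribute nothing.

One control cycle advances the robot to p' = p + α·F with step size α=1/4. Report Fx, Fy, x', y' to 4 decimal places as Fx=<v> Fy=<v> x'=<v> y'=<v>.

F_att = 1/2·(g−p) = 1/2·(-10,1) = (-5.0000,0.5000)
o1: d²=409 > ρ²=19 → inactive
o2: d²=377 > ρ²=19 → inactive
o3: d²=1 ≤ ρ²=19; F_rep = 12·(0,1)/1² = (0.0000,12.0000)
o4: d²=26 > ρ²=19 → inactive
F = F_att + ΣF_rep = (-5.0000,12.5000)
p' = p + 1/4·F = (3.7500,-6.8750)

Fx=-5.0000 Fy=12.5000 x'=3.7500 y'=-6.8750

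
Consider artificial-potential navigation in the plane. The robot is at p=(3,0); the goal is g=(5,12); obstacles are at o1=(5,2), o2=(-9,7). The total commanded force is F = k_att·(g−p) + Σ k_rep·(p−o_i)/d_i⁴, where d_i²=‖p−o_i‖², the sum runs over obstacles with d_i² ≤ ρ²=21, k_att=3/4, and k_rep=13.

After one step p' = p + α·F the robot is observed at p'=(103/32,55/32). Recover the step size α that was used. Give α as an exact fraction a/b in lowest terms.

α = 1/5

F_att = 3/4·(g−p) = 3/4·(2,12) = (1.5000,9.0000)
o1: d²=8 ≤ ρ²=21; F_rep = 13·(-2,-2)/8² = (-0.4062,-0.4062)
o2: d²=193 > ρ²=21 → inactive
F = F_att + ΣF_rep = (1.0938,8.5938)
Δp = p'−p = (0.2188,1.7188); α = Δx/Fx = (7/32) / (35/32) = 1/5
check: Δy/Fy = (55/32) / (275/32) = 1/5 ✓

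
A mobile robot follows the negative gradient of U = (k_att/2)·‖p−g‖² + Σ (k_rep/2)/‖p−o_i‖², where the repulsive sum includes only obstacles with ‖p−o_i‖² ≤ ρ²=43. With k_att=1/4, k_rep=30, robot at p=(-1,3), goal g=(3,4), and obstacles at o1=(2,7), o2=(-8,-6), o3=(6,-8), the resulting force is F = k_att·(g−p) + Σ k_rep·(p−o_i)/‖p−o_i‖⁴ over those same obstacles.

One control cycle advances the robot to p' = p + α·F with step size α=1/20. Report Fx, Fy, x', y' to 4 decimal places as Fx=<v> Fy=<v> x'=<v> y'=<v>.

Fx=0.8560 Fy=0.0580 x'=-0.9572 y'=3.0029

F_att = 1/4·(g−p) = 1/4·(4,1) = (1.0000,0.2500)
o1: d²=25 ≤ ρ²=43; F_rep = 30·(-3,-4)/25² = (-0.1440,-0.1920)
o2: d²=130 > ρ²=43 → inactive
o3: d²=170 > ρ²=43 → inactive
F = F_att + ΣF_rep = (0.8560,0.0580)
p' = p + 1/20·F = (-0.9572,3.0029)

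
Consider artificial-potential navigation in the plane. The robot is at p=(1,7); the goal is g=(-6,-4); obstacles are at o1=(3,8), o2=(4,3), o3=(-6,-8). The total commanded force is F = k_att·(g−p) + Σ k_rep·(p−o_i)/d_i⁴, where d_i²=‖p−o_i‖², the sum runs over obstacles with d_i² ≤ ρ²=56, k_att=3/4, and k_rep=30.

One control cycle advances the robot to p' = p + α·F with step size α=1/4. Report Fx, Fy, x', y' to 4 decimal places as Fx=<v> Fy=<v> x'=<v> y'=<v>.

F_att = 3/4·(g−p) = 3/4·(-7,-11) = (-5.2500,-8.2500)
o1: d²=5 ≤ ρ²=56; F_rep = 30·(-2,-1)/5² = (-2.4000,-1.2000)
o2: d²=25 ≤ ρ²=56; F_rep = 30·(-3,4)/25² = (-0.1440,0.1920)
o3: d²=274 > ρ²=56 → inactive
F = F_att + ΣF_rep = (-7.7940,-9.2580)
p' = p + 1/4·F = (-0.9485,4.6855)

Fx=-7.7940 Fy=-9.2580 x'=-0.9485 y'=4.6855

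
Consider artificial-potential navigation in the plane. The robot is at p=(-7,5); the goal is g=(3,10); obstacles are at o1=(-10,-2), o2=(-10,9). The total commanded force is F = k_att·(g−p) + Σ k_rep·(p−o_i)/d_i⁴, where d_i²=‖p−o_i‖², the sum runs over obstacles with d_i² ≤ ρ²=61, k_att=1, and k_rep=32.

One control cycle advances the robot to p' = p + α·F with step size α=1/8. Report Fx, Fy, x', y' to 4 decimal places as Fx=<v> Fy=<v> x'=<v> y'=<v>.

F_att = 1·(g−p) = 1·(10,5) = (10.0000,5.0000)
o1: d²=58 ≤ ρ²=61; F_rep = 32·(3,7)/58² = (0.0285,0.0666)
o2: d²=25 ≤ ρ²=61; F_rep = 32·(3,-4)/25² = (0.1536,-0.2048)
F = F_att + ΣF_rep = (10.1821,4.8618)
p' = p + 1/8·F = (-5.7272,5.6077)

Fx=10.1821 Fy=4.8618 x'=-5.7272 y'=5.6077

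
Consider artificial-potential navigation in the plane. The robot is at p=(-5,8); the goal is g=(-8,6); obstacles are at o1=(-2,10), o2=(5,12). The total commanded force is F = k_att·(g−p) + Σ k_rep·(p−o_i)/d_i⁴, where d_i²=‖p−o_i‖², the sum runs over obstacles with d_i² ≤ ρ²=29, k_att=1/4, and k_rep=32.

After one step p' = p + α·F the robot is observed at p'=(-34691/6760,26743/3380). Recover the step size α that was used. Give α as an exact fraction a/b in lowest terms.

α = 1/10

F_att = 1/4·(g−p) = 1/4·(-3,-2) = (-0.7500,-0.5000)
o1: d²=13 ≤ ρ²=29; F_rep = 32·(-3,-2)/13² = (-0.5680,-0.3787)
o2: d²=116 > ρ²=29 → inactive
F = F_att + ΣF_rep = (-1.3180,-0.8787)
Δp = p'−p = (-0.1318,-0.0879); α = Δx/Fx = (-891/6760) / (-891/676) = 1/10
check: Δy/Fy = (-297/3380) / (-297/338) = 1/10 ✓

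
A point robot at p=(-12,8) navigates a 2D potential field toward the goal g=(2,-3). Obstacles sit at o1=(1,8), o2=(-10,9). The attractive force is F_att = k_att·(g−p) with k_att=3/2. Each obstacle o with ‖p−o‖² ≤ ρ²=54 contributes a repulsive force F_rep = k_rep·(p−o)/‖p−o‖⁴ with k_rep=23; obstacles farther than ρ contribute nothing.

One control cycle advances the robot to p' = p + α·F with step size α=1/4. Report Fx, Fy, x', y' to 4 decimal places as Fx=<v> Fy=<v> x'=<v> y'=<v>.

F_att = 3/2·(g−p) = 3/2·(14,-11) = (21.0000,-16.5000)
o1: d²=169 > ρ²=54 → inactive
o2: d²=5 ≤ ρ²=54; F_rep = 23·(-2,-1)/5² = (-1.8400,-0.9200)
F = F_att + ΣF_rep = (19.1600,-17.4200)
p' = p + 1/4·F = (-7.2100,3.6450)

Fx=19.1600 Fy=-17.4200 x'=-7.2100 y'=3.6450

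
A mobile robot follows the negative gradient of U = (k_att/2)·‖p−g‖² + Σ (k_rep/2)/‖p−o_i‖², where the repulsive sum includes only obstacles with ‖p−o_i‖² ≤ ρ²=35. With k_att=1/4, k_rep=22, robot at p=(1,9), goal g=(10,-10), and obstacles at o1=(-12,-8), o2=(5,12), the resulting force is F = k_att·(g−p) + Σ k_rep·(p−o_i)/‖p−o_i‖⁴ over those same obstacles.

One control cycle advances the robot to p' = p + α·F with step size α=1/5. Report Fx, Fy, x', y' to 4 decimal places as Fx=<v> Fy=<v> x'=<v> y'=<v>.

Fx=2.1092 Fy=-4.8556 x'=1.4218 y'=8.0289

F_att = 1/4·(g−p) = 1/4·(9,-19) = (2.2500,-4.7500)
o1: d²=458 > ρ²=35 → inactive
o2: d²=25 ≤ ρ²=35; F_rep = 22·(-4,-3)/25² = (-0.1408,-0.1056)
F = F_att + ΣF_rep = (2.1092,-4.8556)
p' = p + 1/5·F = (1.4218,8.0289)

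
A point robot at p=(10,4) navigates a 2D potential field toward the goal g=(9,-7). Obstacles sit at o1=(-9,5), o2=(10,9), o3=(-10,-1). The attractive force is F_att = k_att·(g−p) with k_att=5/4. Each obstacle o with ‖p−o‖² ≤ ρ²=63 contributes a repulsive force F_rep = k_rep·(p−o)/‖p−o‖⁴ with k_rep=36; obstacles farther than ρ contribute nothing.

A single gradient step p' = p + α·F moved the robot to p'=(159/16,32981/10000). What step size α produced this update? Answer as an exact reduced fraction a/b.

F_att = 5/4·(g−p) = 5/4·(-1,-11) = (-1.2500,-13.7500)
o1: d²=362 > ρ²=63 → inactive
o2: d²=25 ≤ ρ²=63; F_rep = 36·(0,-5)/25² = (0.0000,-0.2880)
o3: d²=425 > ρ²=63 → inactive
F = F_att + ΣF_rep = (-1.2500,-14.0380)
Δp = p'−p = (-0.0625,-0.7019); α = Δx/Fx = (-1/16) / (-5/4) = 1/20
check: Δy/Fy = (-7019/10000) / (-7019/500) = 1/20 ✓

α = 1/20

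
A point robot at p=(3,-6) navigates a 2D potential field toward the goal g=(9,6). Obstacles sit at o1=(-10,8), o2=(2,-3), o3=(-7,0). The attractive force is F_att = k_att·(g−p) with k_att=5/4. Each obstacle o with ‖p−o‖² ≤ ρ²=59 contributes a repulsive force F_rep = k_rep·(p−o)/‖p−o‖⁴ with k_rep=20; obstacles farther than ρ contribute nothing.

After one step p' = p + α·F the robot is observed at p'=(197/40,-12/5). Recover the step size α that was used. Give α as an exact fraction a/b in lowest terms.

α = 1/4

F_att = 5/4·(g−p) = 5/4·(6,12) = (7.5000,15.0000)
o1: d²=365 > ρ²=59 → inactive
o2: d²=10 ≤ ρ²=59; F_rep = 20·(1,-3)/10² = (0.2000,-0.6000)
o3: d²=136 > ρ²=59 → inactive
F = F_att + ΣF_rep = (7.7000,14.4000)
Δp = p'−p = (1.9250,3.6000); α = Δx/Fx = (77/40) / (77/10) = 1/4
check: Δy/Fy = (18/5) / (72/5) = 1/4 ✓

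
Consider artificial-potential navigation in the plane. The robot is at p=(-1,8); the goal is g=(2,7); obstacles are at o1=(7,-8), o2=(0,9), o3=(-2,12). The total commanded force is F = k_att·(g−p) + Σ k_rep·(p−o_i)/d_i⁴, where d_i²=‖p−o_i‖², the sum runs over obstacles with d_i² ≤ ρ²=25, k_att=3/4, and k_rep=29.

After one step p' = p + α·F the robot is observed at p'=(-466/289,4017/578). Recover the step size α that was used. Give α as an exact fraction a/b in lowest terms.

α = 1/8

F_att = 3/4·(g−p) = 3/4·(3,-1) = (2.2500,-0.7500)
o1: d²=320 > ρ²=25 → inactive
o2: d²=2 ≤ ρ²=25; F_rep = 29·(-1,-1)/2² = (-7.2500,-7.2500)
o3: d²=17 ≤ ρ²=25; F_rep = 29·(1,-4)/17² = (0.1003,-0.4014)
F = F_att + ΣF_rep = (-4.8997,-8.4014)
Δp = p'−p = (-0.6125,-1.0502); α = Δx/Fx = (-177/289) / (-1416/289) = 1/8
check: Δy/Fy = (-607/578) / (-2428/289) = 1/8 ✓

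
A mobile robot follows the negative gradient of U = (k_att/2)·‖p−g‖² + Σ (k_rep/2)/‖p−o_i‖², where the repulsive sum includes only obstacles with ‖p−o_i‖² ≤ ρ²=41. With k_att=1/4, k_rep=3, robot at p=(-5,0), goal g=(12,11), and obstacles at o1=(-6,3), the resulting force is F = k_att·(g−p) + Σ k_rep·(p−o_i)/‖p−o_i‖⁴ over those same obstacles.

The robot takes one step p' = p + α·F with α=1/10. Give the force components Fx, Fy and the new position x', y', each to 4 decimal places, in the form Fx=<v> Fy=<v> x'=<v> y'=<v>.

F_att = 1/4·(g−p) = 1/4·(17,11) = (4.2500,2.7500)
o1: d²=10 ≤ ρ²=41; F_rep = 3·(1,-3)/10² = (0.0300,-0.0900)
F = F_att + ΣF_rep = (4.2800,2.6600)
p' = p + 1/10·F = (-4.5720,0.2660)

Fx=4.2800 Fy=2.6600 x'=-4.5720 y'=0.2660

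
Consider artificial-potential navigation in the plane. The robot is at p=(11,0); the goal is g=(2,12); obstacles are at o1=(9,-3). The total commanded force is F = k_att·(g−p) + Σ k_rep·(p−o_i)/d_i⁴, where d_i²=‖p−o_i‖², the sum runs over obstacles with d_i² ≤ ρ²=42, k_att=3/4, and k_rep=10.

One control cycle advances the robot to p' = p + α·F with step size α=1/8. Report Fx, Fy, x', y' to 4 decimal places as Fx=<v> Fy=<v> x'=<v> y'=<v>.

F_att = 3/4·(g−p) = 3/4·(-9,12) = (-6.7500,9.0000)
o1: d²=13 ≤ ρ²=42; F_rep = 10·(2,3)/13² = (0.1183,0.1775)
F = F_att + ΣF_rep = (-6.6317,9.1775)
p' = p + 1/8·F = (10.1710,1.1472)

Fx=-6.6317 Fy=9.1775 x'=10.1710 y'=1.1472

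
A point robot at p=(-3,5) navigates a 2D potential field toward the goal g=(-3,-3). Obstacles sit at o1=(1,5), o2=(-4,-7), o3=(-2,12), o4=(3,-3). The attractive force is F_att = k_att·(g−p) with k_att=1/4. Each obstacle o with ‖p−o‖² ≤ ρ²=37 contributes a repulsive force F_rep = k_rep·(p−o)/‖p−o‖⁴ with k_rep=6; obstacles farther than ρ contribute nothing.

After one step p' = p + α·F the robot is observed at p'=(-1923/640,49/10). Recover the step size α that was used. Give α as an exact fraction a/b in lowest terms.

F_att = 1/4·(g−p) = 1/4·(0,-8) = (0.0000,-2.0000)
o1: d²=16 ≤ ρ²=37; F_rep = 6·(-4,0)/16² = (-0.0938,0.0000)
o2: d²=145 > ρ²=37 → inactive
o3: d²=50 > ρ²=37 → inactive
o4: d²=100 > ρ²=37 → inactive
F = F_att + ΣF_rep = (-0.0938,-2.0000)
Δp = p'−p = (-0.0047,-0.1000); α = Δx/Fx = (-3/640) / (-3/32) = 1/20
check: Δy/Fy = (-1/10) / (-2) = 1/20 ✓

α = 1/20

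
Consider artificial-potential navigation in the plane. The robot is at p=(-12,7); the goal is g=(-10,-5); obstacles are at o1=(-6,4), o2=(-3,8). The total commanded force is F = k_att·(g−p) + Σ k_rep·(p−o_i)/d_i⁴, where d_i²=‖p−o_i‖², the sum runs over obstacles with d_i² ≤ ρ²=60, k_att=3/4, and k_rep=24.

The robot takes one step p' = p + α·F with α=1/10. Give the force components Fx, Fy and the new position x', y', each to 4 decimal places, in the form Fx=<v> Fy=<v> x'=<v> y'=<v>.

F_att = 3/4·(g−p) = 3/4·(2,-12) = (1.5000,-9.0000)
o1: d²=45 ≤ ρ²=60; F_rep = 24·(-6,3)/45² = (-0.0711,0.0356)
o2: d²=82 > ρ²=60 → inactive
F = F_att + ΣF_rep = (1.4289,-8.9644)
p' = p + 1/10·F = (-11.8571,6.1036)

Fx=1.4289 Fy=-8.9644 x'=-11.8571 y'=6.1036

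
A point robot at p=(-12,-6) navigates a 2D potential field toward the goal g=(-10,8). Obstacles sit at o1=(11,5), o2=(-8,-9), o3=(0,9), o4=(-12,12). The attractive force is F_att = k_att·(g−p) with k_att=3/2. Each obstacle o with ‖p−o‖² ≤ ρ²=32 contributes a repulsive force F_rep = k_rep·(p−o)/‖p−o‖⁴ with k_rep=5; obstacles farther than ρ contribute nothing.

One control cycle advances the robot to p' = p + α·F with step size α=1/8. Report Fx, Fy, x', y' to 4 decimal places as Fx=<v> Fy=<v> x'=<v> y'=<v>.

Fx=2.9680 Fy=21.0240 x'=-11.6290 y'=-3.3720

F_att = 3/2·(g−p) = 3/2·(2,14) = (3.0000,21.0000)
o1: d²=650 > ρ²=32 → inactive
o2: d²=25 ≤ ρ²=32; F_rep = 5·(-4,3)/25² = (-0.0320,0.0240)
o3: d²=369 > ρ²=32 → inactive
o4: d²=324 > ρ²=32 → inactive
F = F_att + ΣF_rep = (2.9680,21.0240)
p' = p + 1/8·F = (-11.6290,-3.3720)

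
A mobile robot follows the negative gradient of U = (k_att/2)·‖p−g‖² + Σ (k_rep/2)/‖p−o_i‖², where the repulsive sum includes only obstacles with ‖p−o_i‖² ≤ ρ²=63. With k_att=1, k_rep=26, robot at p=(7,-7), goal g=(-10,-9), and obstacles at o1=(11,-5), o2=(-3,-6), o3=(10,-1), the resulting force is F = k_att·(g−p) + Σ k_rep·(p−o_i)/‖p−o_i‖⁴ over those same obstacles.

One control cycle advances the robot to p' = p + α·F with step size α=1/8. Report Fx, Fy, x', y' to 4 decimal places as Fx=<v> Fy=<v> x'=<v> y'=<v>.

Fx=-17.2985 Fy=-2.2070 x'=4.8377 y'=-7.2759

F_att = 1·(g−p) = 1·(-17,-2) = (-17.0000,-2.0000)
o1: d²=20 ≤ ρ²=63; F_rep = 26·(-4,-2)/20² = (-0.2600,-0.1300)
o2: d²=101 > ρ²=63 → inactive
o3: d²=45 ≤ ρ²=63; F_rep = 26·(-3,-6)/45² = (-0.0385,-0.0770)
F = F_att + ΣF_rep = (-17.2985,-2.2070)
p' = p + 1/8·F = (4.8377,-7.2759)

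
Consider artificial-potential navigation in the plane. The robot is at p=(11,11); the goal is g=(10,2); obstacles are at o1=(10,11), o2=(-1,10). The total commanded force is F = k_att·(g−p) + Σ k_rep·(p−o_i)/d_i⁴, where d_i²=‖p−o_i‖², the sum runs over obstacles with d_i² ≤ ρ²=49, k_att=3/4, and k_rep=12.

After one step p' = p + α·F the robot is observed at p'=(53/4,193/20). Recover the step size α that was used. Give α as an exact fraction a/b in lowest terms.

α = 1/5

F_att = 3/4·(g−p) = 3/4·(-1,-9) = (-0.7500,-6.7500)
o1: d²=1 ≤ ρ²=49; F_rep = 12·(1,0)/1² = (12.0000,0.0000)
o2: d²=145 > ρ²=49 → inactive
F = F_att + ΣF_rep = (11.2500,-6.7500)
Δp = p'−p = (2.2500,-1.3500); α = Δx/Fx = (9/4) / (45/4) = 1/5
check: Δy/Fy = (-27/20) / (-27/4) = 1/5 ✓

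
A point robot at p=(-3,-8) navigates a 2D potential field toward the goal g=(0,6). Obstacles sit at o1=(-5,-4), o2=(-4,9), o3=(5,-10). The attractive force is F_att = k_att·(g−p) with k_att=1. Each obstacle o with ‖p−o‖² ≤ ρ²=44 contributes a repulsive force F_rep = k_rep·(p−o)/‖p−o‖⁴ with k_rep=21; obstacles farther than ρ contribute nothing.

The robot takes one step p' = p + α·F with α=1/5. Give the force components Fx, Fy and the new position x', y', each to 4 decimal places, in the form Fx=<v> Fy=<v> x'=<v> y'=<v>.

F_att = 1·(g−p) = 1·(3,14) = (3.0000,14.0000)
o1: d²=20 ≤ ρ²=44; F_rep = 21·(2,-4)/20² = (0.1050,-0.2100)
o2: d²=290 > ρ²=44 → inactive
o3: d²=68 > ρ²=44 → inactive
F = F_att + ΣF_rep = (3.1050,13.7900)
p' = p + 1/5·F = (-2.3790,-5.2420)

Fx=3.1050 Fy=13.7900 x'=-2.3790 y'=-5.2420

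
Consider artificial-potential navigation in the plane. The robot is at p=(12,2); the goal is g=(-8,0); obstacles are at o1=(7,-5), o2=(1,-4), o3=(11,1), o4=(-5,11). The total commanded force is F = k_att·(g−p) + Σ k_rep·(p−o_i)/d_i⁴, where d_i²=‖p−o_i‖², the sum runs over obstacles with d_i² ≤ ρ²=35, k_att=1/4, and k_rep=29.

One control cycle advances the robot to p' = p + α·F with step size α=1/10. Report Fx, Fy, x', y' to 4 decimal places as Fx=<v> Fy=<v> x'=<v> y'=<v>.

Fx=2.2500 Fy=6.7500 x'=12.2250 y'=2.6750

F_att = 1/4·(g−p) = 1/4·(-20,-2) = (-5.0000,-0.5000)
o1: d²=74 > ρ²=35 → inactive
o2: d²=157 > ρ²=35 → inactive
o3: d²=2 ≤ ρ²=35; F_rep = 29·(1,1)/2² = (7.2500,7.2500)
o4: d²=370 > ρ²=35 → inactive
F = F_att + ΣF_rep = (2.2500,6.7500)
p' = p + 1/10·F = (12.2250,2.6750)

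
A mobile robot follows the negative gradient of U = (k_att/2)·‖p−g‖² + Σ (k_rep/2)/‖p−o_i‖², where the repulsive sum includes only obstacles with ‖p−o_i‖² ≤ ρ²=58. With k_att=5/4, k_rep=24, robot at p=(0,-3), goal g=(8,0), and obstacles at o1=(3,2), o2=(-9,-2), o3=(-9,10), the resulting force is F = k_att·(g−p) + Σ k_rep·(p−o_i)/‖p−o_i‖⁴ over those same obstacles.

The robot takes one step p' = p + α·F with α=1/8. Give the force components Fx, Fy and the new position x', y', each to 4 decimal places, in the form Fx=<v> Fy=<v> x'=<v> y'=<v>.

Fx=9.9377 Fy=3.6462 x'=1.2422 y'=-2.5442

F_att = 5/4·(g−p) = 5/4·(8,3) = (10.0000,3.7500)
o1: d²=34 ≤ ρ²=58; F_rep = 24·(-3,-5)/34² = (-0.0623,-0.1038)
o2: d²=82 > ρ²=58 → inactive
o3: d²=250 > ρ²=58 → inactive
F = F_att + ΣF_rep = (9.9377,3.6462)
p' = p + 1/8·F = (1.2422,-2.5442)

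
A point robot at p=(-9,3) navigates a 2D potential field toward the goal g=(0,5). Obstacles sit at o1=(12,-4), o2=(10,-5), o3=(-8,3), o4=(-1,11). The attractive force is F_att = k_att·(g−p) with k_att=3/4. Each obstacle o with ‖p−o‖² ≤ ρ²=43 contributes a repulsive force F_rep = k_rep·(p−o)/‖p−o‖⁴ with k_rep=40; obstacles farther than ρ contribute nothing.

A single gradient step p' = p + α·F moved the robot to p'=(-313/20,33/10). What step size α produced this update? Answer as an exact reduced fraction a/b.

α = 1/5

F_att = 3/4·(g−p) = 3/4·(9,2) = (6.7500,1.5000)
o1: d²=490 > ρ²=43 → inactive
o2: d²=425 > ρ²=43 → inactive
o3: d²=1 ≤ ρ²=43; F_rep = 40·(-1,0)/1² = (-40.0000,0.0000)
o4: d²=128 > ρ²=43 → inactive
F = F_att + ΣF_rep = (-33.2500,1.5000)
Δp = p'−p = (-6.6500,0.3000); α = Δx/Fx = (-133/20) / (-133/4) = 1/5
check: Δy/Fy = (3/10) / (3/2) = 1/5 ✓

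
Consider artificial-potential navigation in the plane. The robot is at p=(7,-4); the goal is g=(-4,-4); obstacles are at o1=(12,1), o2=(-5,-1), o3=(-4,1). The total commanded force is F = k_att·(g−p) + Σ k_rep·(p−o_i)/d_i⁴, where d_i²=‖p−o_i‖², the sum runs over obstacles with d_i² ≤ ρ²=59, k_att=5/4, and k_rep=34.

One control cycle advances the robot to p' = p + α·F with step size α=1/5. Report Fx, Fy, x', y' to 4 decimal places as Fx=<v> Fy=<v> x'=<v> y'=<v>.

F_att = 5/4·(g−p) = 5/4·(-11,0) = (-13.7500,0.0000)
o1: d²=50 ≤ ρ²=59; F_rep = 34·(-5,-5)/50² = (-0.0680,-0.0680)
o2: d²=153 > ρ²=59 → inactive
o3: d²=146 > ρ²=59 → inactive
F = F_att + ΣF_rep = (-13.8180,-0.0680)
p' = p + 1/5·F = (4.2364,-4.0136)

Fx=-13.8180 Fy=-0.0680 x'=4.2364 y'=-4.0136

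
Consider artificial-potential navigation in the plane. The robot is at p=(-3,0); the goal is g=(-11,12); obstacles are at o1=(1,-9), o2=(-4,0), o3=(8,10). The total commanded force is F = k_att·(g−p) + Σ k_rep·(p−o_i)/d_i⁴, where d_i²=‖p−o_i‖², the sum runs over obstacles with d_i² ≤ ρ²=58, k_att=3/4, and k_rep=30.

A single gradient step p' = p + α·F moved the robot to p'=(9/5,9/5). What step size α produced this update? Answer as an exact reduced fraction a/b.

F_att = 3/4·(g−p) = 3/4·(-8,12) = (-6.0000,9.0000)
o1: d²=97 > ρ²=58 → inactive
o2: d²=1 ≤ ρ²=58; F_rep = 30·(1,0)/1² = (30.0000,0.0000)
o3: d²=221 > ρ²=58 → inactive
F = F_att + ΣF_rep = (24.0000,9.0000)
Δp = p'−p = (4.8000,1.8000); α = Δx/Fx = (24/5) / (24) = 1/5
check: Δy/Fy = (9/5) / (9) = 1/5 ✓

α = 1/5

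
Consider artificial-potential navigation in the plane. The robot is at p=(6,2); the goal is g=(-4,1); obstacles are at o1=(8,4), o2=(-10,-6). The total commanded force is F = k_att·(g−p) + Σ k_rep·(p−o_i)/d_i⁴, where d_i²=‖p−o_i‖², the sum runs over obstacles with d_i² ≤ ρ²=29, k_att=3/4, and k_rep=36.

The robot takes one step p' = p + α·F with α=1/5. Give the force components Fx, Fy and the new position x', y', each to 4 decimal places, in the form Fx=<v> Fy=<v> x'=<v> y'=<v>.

Fx=-8.6250 Fy=-1.8750 x'=4.2750 y'=1.6250

F_att = 3/4·(g−p) = 3/4·(-10,-1) = (-7.5000,-0.7500)
o1: d²=8 ≤ ρ²=29; F_rep = 36·(-2,-2)/8² = (-1.1250,-1.1250)
o2: d²=320 > ρ²=29 → inactive
F = F_att + ΣF_rep = (-8.6250,-1.8750)
p' = p + 1/5·F = (4.2750,1.6250)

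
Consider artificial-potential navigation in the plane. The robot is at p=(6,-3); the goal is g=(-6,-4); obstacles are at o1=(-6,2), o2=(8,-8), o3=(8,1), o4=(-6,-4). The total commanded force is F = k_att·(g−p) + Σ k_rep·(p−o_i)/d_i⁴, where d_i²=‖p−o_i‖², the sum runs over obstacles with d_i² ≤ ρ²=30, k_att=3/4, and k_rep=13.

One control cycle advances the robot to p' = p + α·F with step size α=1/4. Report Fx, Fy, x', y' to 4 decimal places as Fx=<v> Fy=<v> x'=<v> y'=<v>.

F_att = 3/4·(g−p) = 3/4·(-12,-1) = (-9.0000,-0.7500)
o1: d²=169 > ρ²=30 → inactive
o2: d²=29 ≤ ρ²=30; F_rep = 13·(-2,5)/29² = (-0.0309,0.0773)
o3: d²=20 ≤ ρ²=30; F_rep = 13·(-2,-4)/20² = (-0.0650,-0.1300)
o4: d²=145 > ρ²=30 → inactive
F = F_att + ΣF_rep = (-9.0959,-0.8027)
p' = p + 1/4·F = (3.7260,-3.2007)

Fx=-9.0959 Fy=-0.8027 x'=3.7260 y'=-3.2007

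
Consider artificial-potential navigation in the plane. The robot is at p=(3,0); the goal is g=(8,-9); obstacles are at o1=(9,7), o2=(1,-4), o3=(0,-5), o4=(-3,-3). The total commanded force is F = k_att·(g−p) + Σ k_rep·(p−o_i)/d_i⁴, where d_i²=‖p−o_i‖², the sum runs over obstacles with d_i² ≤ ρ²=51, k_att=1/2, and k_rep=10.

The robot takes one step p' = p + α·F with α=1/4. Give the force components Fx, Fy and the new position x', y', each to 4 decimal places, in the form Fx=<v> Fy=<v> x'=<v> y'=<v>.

F_att = 1/2·(g−p) = 1/2·(5,-9) = (2.5000,-4.5000)
o1: d²=85 > ρ²=51 → inactive
o2: d²=20 ≤ ρ²=51; F_rep = 10·(2,4)/20² = (0.0500,0.1000)
o3: d²=34 ≤ ρ²=51; F_rep = 10·(3,5)/34² = (0.0260,0.0433)
o4: d²=45 ≤ ρ²=51; F_rep = 10·(6,3)/45² = (0.0296,0.0148)
F = F_att + ΣF_rep = (2.6056,-4.3419)
p' = p + 1/4·F = (3.6514,-1.0855)

Fx=2.6056 Fy=-4.3419 x'=3.6514 y'=-1.0855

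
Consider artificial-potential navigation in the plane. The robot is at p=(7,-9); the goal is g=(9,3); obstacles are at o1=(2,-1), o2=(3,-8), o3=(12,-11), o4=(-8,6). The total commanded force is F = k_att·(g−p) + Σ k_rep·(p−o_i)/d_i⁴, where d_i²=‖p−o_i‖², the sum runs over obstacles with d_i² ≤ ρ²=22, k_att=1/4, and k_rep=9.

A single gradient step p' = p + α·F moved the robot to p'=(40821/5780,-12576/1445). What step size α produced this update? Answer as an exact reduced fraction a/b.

α = 1/10

F_att = 1/4·(g−p) = 1/4·(2,12) = (0.5000,3.0000)
o1: d²=89 > ρ²=22 → inactive
o2: d²=17 ≤ ρ²=22; F_rep = 9·(4,-1)/17² = (0.1246,-0.0311)
o3: d²=29 > ρ²=22 → inactive
o4: d²=450 > ρ²=22 → inactive
F = F_att + ΣF_rep = (0.6246,2.9689)
Δp = p'−p = (0.0625,0.2969); α = Δx/Fx = (361/5780) / (361/578) = 1/10
check: Δy/Fy = (429/1445) / (858/289) = 1/10 ✓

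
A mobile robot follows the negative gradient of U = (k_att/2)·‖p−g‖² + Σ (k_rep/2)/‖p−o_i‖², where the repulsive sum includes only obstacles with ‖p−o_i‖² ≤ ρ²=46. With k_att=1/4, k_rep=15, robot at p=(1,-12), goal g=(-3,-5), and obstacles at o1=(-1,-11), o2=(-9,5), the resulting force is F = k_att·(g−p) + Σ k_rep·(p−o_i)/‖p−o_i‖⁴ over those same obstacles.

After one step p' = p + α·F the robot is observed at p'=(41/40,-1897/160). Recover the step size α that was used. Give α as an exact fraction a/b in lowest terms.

α = 1/8

F_att = 1/4·(g−p) = 1/4·(-4,7) = (-1.0000,1.7500)
o1: d²=5 ≤ ρ²=46; F_rep = 15·(2,-1)/5² = (1.2000,-0.6000)
o2: d²=389 > ρ²=46 → inactive
F = F_att + ΣF_rep = (0.2000,1.1500)
Δp = p'−p = (0.0250,0.1437); α = Δx/Fx = (1/40) / (1/5) = 1/8
check: Δy/Fy = (23/160) / (23/20) = 1/8 ✓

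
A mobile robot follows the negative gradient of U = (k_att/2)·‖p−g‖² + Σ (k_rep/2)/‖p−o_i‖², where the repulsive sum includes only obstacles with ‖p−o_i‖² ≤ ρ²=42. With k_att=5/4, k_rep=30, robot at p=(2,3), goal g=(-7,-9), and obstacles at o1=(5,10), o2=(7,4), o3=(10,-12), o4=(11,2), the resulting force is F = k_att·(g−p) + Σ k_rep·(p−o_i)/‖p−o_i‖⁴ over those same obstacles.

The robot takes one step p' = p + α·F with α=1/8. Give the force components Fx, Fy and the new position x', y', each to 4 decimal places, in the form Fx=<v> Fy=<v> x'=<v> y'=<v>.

F_att = 5/4·(g−p) = 5/4·(-9,-12) = (-11.2500,-15.0000)
o1: d²=58 > ρ²=42 → inactive
o2: d²=26 ≤ ρ²=42; F_rep = 30·(-5,-1)/26² = (-0.2219,-0.0444)
o3: d²=289 > ρ²=42 → inactive
o4: d²=82 > ρ²=42 → inactive
F = F_att + ΣF_rep = (-11.4719,-15.0444)
p' = p + 1/8·F = (0.5660,1.1195)

Fx=-11.4719 Fy=-15.0444 x'=0.5660 y'=1.1195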